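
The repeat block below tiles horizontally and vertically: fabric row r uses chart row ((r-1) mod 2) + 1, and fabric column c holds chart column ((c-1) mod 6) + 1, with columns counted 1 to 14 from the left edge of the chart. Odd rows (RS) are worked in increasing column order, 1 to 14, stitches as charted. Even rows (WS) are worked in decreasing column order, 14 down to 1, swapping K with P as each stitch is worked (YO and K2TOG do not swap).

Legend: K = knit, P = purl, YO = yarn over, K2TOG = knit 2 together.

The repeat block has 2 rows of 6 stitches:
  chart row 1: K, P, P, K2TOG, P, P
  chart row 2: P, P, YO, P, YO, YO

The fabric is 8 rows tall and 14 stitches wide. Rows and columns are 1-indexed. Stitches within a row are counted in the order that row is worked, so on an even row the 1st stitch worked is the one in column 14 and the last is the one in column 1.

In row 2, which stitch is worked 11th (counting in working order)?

Row 2: (2-1) mod 2 = 1, so use chart row 2. Even row -> WS.
Chart row 2 tiled across columns 1-14: P P YO P YO YO P P YO P YO YO P P
Wrong side: read the tiled row from column 14 down to 1 and exchange K with P (leave YO, K2TOG).
Row 2 as worked: K K YO YO K YO K K YO YO K YO K K
Stitch 11 in working order -> K

== STITCH ==
K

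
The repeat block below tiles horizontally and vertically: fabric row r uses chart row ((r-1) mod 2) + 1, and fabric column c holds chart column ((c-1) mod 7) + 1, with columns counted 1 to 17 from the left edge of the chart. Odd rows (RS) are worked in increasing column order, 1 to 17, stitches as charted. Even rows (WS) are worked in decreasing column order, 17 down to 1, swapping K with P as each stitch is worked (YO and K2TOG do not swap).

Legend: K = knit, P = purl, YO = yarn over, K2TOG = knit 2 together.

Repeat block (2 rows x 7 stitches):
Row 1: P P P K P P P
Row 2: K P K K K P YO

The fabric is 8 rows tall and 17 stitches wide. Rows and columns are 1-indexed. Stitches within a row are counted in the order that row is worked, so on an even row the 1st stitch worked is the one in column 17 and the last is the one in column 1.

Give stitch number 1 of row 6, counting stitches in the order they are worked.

Result:
P

Derivation:
For row 6: chart row = ((6-1) mod 2) + 1 = 2; this is a WS (even) row.
Chart row 2 tiled across columns 1-17: K P K K K P YO K P K K K P YO K P K
Wrong side: read the tiled row from column 17 down to 1 and exchange K with P (leave YO, K2TOG).
Row 6 as worked: P K P YO K P P P K P YO K P P P K P
The 1st stitch worked is P.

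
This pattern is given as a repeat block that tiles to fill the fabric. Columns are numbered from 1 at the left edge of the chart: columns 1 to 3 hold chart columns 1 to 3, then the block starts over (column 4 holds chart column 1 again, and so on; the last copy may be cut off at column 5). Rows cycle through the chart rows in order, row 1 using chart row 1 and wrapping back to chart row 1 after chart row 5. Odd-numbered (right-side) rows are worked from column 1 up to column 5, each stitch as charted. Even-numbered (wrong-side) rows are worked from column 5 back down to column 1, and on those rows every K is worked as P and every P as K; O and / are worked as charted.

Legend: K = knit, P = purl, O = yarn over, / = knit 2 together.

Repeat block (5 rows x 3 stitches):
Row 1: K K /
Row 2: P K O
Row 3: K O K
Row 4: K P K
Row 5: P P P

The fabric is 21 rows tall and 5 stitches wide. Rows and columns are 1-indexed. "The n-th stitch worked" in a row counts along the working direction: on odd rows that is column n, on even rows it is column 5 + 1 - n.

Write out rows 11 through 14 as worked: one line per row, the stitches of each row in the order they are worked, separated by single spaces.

Row 11: chart row 1, RS - tile across columns 1-5 and work as-is.
Row 12: chart row 2, WS - tiled (columns 1-5): P K O P K; work from column 5 back to 1 with K<->P swapped.
Row 13: chart row 3, RS - tile across columns 1-5 and work as-is.
Row 14: chart row 4, WS - tiled (columns 1-5): K P K K P; work from column 5 back to 1 with K<->P swapped.

Result:
K K / K K
P K O P K
K O K K O
K P P K P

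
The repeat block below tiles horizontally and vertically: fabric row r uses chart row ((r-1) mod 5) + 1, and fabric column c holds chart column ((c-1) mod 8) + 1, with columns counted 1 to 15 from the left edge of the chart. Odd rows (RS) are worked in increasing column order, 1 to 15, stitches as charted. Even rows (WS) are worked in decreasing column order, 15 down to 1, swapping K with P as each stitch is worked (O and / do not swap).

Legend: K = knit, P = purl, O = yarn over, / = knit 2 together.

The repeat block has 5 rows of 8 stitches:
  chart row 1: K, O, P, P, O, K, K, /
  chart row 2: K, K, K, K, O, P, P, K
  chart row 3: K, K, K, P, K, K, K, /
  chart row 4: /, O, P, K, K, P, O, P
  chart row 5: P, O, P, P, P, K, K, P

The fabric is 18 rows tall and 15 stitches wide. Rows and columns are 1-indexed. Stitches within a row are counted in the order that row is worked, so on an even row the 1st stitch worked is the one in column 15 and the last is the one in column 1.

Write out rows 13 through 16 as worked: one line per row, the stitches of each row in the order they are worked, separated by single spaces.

Row 13: chart row 3, RS - tile across columns 1-15 and work as-is.
Row 14: chart row 4, WS - tiled (columns 1-15): / O P K K P O P / O P K K P O; work from column 15 back to 1 with K<->P swapped.
Row 15: chart row 5, RS - tile across columns 1-15 and work as-is.
Row 16: chart row 1, WS - tiled (columns 1-15): K O P P O K K / K O P P O K K; work from column 15 back to 1 with K<->P swapped.

== ROWS AS WORKED ==
K K K P K K K / K K K P K K K
O K P P K O / K O K P P K O /
P O P P P K K P P O P P P K K
P P O K K O P / P P O K K O P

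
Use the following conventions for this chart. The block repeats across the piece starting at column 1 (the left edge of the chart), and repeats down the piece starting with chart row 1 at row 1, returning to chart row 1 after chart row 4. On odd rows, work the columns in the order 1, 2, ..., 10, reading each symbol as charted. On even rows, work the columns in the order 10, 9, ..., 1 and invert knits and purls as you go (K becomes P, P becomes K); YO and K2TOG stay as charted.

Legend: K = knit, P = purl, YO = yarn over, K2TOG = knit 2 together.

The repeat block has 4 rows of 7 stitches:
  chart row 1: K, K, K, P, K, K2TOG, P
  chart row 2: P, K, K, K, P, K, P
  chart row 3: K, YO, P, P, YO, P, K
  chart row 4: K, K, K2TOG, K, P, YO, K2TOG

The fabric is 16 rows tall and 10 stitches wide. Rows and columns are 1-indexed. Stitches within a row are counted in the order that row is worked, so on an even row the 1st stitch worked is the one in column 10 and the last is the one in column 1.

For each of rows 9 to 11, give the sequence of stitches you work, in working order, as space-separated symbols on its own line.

Result:
K K K P K K2TOG P K K K
P P K K P K P P P K
K YO P P YO P K K YO P

Derivation:
Row 9: chart row 1, RS - tile across columns 1-10 and work as-is.
Row 10: chart row 2, WS - tiled (columns 1-10): P K K K P K P P K K; work from column 10 back to 1 with K<->P swapped.
Row 11: chart row 3, RS - tile across columns 1-10 and work as-is.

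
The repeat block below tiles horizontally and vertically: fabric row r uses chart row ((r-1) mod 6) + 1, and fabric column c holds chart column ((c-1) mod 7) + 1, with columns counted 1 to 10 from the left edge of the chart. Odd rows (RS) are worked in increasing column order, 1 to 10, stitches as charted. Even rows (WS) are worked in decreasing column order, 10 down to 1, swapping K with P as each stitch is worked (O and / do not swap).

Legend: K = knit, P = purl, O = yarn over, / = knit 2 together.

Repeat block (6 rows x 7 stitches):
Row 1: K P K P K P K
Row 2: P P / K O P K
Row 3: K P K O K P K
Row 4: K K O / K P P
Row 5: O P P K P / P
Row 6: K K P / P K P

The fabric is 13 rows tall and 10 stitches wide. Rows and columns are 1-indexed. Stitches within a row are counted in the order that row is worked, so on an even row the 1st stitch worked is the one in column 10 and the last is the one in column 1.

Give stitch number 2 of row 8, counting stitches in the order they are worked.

Row 8 uses chart row ((8-1) mod 6)+1 = 2. Row 8 is even, so WS.
Chart row 2 tiled across columns 1-10: P P / K O P K P P /
WS row: flip the tiled sequence (start at column 10) and apply K<->P; O and / stay.
Row 8 as worked: / K K P K O P / K K
Counting 2 along the worked row gives K.

== STITCH ==
K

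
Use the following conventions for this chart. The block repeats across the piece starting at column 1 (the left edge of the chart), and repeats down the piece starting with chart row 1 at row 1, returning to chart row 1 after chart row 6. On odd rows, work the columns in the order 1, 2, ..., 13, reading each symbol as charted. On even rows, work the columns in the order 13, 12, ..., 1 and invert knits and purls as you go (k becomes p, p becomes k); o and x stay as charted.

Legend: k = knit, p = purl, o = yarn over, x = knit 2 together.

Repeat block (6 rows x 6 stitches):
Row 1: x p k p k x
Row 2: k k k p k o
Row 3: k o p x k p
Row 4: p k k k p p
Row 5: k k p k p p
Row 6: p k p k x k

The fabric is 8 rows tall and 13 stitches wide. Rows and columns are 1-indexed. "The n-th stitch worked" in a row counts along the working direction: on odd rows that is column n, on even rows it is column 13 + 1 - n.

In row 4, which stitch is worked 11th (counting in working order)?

For row 4: chart row = ((4-1) mod 6) + 1 = 4; this is a WS (even) row.
Chart row 4 tiled across columns 1-13: p k k k p p p k k k p p p
WS: work from column 13 back to column 1 (reverse the tiled row), swapping k<->p (o and x unchanged).
Row 4 as worked: k k k p p p k k k p p p k
Counting 11 along the worked row gives p.

Result:
p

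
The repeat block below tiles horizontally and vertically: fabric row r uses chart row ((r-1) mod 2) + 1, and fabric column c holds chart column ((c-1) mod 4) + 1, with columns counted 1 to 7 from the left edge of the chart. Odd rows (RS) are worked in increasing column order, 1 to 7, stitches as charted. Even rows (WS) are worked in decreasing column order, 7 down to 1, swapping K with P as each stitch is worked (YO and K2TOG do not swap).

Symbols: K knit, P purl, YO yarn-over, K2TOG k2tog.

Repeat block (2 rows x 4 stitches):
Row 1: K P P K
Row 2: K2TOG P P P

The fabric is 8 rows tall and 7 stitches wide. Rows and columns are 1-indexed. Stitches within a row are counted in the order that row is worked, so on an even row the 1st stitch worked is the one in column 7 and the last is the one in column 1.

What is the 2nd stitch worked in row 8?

Row 8: (8-1) mod 2 = 1, so use chart row 2. Even row -> WS.
Chart row 2 tiled across columns 1-7: K2TOG P P P K2TOG P P
Wrong side: read the tiled row from column 7 down to 1 and exchange K with P (leave YO, K2TOG).
Row 8 as worked: K K K2TOG K K K K2TOG
Stitch 2 in working order -> K

== STITCH ==
K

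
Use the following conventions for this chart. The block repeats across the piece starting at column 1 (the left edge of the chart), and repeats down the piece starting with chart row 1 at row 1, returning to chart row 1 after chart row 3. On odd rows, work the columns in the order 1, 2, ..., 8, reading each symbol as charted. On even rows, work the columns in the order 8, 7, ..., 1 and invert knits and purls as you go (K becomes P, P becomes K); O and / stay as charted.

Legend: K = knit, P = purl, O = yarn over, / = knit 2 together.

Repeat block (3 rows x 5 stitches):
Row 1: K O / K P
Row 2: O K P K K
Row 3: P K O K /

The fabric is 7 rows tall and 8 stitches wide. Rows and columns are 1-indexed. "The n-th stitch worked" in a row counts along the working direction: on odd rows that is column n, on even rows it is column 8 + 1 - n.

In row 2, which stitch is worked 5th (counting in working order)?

== STITCH ==
P

Derivation:
Row 2: (2-1) mod 3 = 1, so use chart row 2. Even row -> WS.
Chart row 2 tiled across columns 1-8: O K P K K O K P
WS row: flip the tiled sequence (start at column 8) and apply K<->P; O and / stay.
Row 2 as worked: K P O P P K P O
Stitch 5 in working order -> P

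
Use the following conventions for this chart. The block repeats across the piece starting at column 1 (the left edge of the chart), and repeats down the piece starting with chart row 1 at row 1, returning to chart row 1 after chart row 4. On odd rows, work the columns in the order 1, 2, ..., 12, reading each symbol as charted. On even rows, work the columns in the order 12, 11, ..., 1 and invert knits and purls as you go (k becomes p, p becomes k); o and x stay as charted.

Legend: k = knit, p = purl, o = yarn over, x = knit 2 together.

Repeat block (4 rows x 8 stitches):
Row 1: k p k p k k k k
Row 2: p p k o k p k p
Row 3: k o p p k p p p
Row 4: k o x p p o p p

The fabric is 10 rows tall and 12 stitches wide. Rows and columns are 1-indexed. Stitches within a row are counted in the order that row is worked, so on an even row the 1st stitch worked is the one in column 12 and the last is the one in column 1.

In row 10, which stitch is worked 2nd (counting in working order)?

== STITCH ==
p

Derivation:
Row 10 uses chart row ((10-1) mod 4)+1 = 2. Row 10 is even, so WS.
Chart row 2 tiled across columns 1-12: p p k o k p k p p p k o
WS row: flip the tiled sequence (start at column 12) and apply k<->p; o and x stay.
Row 10 as worked: o p k k k p k p o p k k
Stitch 2 in working order -> p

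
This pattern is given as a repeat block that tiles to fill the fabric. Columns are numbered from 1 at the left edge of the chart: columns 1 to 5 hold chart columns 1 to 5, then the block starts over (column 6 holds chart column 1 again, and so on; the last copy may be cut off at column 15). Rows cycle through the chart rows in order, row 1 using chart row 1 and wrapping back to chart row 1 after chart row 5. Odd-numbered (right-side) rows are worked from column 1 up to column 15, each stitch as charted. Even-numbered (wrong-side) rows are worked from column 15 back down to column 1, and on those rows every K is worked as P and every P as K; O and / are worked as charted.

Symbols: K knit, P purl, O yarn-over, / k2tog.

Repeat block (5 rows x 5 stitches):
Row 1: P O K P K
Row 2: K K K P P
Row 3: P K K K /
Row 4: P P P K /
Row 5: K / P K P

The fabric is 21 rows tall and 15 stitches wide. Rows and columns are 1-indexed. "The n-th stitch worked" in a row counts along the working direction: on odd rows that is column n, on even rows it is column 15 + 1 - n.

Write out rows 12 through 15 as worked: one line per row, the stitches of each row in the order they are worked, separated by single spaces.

== ROWS AS WORKED ==
K K P P P K K P P P K K P P P
P K K K / P K K K / P K K K /
/ P K K K / P K K K / P K K K
K / P K P K / P K P K / P K P

Derivation:
Row 12: chart row 2, WS - tiled (columns 1-15): K K K P P K K K P P K K K P P; work from column 15 back to 1 with K<->P swapped.
Row 13: chart row 3, RS - tile across columns 1-15 and work as-is.
Row 14: chart row 4, WS - tiled (columns 1-15): P P P K / P P P K / P P P K /; work from column 15 back to 1 with K<->P swapped.
Row 15: chart row 5, RS - tile across columns 1-15 and work as-is.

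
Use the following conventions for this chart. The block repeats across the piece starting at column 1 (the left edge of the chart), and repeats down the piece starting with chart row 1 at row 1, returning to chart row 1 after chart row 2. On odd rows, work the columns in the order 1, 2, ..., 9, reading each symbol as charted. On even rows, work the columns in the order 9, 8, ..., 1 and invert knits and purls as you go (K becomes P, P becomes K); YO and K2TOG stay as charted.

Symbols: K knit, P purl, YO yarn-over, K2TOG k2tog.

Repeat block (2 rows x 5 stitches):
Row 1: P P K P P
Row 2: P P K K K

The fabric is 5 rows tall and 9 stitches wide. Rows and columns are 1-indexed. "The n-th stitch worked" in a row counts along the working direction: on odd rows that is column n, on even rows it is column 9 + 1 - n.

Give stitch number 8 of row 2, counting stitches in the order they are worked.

Row 2 uses chart row ((2-1) mod 2)+1 = 2. Row 2 is even, so WS.
Chart row 2 tiled across columns 1-9: P P K K K P P K K
Wrong side: read the tiled row from column 9 down to 1 and exchange K with P (leave YO, K2TOG).
Row 2 as worked: P P K K P P P K K
Stitch 8 in working order -> K

Stitch:
K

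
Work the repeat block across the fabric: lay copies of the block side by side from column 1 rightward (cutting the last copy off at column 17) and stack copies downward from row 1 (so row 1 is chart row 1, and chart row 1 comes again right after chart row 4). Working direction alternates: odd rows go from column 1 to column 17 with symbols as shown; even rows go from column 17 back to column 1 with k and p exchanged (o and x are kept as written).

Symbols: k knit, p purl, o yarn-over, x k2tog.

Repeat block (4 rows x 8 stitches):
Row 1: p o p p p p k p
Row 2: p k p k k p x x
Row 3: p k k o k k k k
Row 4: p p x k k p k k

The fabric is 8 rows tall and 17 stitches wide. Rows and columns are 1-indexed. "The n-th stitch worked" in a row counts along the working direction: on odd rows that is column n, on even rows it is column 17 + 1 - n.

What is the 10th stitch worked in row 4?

Stitch:
p

Derivation:
Row 4 uses chart row ((4-1) mod 4)+1 = 4. Row 4 is even, so WS.
Chart row 4 tiled across columns 1-17: p p x k k p k k p p x k k p k k p
Wrong side: read the tiled row from column 17 down to 1 and exchange k with p (leave o, x).
Row 4 as worked: k p p k p p x k k p p k p p x k k
The 10th stitch worked is p.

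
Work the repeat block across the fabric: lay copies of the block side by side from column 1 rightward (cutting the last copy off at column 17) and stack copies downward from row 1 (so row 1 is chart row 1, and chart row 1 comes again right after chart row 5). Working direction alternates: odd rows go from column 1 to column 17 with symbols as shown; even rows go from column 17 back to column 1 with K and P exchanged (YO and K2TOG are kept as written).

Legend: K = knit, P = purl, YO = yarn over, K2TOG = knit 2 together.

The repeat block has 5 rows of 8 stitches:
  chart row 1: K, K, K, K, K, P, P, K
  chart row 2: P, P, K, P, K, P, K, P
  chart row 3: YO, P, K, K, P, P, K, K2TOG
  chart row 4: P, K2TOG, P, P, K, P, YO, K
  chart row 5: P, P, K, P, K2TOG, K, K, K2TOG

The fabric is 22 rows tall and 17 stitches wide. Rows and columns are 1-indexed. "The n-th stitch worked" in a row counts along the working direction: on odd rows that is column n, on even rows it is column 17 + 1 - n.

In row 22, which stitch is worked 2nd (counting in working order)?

Stitch:
K

Derivation:
Row 22: (22-1) mod 5 = 1, so use chart row 2. Even row -> WS.
Chart row 2 tiled across columns 1-17: P P K P K P K P P P K P K P K P P
WS row: flip the tiled sequence (start at column 17) and apply K<->P; YO and K2TOG stay.
Row 22 as worked: K K P K P K P K K K P K P K P K K
Stitch 2 in working order -> K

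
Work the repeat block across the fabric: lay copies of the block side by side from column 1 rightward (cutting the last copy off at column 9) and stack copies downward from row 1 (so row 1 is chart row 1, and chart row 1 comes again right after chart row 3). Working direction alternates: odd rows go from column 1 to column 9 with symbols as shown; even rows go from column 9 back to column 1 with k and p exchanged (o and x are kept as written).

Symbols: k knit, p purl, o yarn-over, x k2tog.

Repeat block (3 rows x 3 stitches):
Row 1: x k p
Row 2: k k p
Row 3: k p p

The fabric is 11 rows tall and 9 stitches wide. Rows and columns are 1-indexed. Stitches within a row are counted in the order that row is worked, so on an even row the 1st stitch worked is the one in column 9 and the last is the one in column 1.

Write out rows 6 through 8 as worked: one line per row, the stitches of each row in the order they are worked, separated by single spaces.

Row 6: chart row 3, WS - tiled (columns 1-9): k p p k p p k p p; work from column 9 back to 1 with k<->p swapped.
Row 7: chart row 1, RS - tile across columns 1-9 and work as-is.
Row 8: chart row 2, WS - tiled (columns 1-9): k k p k k p k k p; work from column 9 back to 1 with k<->p swapped.

== ROWS AS WORKED ==
k k p k k p k k p
x k p x k p x k p
k p p k p p k p p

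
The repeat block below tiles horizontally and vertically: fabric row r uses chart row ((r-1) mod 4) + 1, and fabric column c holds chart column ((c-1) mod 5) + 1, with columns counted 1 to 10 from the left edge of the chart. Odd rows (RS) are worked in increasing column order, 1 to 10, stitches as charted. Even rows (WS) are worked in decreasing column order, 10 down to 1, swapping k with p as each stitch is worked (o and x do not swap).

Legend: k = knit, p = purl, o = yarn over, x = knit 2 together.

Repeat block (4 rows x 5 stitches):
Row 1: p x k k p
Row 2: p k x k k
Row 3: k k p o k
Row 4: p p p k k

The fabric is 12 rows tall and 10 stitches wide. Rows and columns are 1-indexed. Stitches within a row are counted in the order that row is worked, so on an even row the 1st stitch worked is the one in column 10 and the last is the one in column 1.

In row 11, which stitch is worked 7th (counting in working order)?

Stitch:
k

Derivation:
For row 11: chart row = ((11-1) mod 4) + 1 = 3; this is a RS (odd) row.
Chart row 3 tiled across columns 1-10: k k p o k k k p o k
RS: work column 1 to column 10, symbols as charted — the tiled row is the row as worked.
The 7th stitch worked is k.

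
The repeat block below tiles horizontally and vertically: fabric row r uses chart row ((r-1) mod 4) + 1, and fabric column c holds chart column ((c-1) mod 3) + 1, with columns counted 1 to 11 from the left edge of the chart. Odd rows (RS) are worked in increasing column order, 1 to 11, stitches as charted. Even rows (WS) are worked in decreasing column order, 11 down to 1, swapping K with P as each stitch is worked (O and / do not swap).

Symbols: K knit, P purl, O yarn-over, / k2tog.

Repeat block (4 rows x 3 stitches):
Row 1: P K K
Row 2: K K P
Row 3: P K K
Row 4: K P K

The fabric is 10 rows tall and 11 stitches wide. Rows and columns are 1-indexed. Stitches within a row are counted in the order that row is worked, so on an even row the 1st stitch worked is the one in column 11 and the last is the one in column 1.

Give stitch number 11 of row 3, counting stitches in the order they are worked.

For row 3: chart row = ((3-1) mod 4) + 1 = 3; this is a RS (odd) row.
Chart row 3 tiled across columns 1-11: P K K P K K P K K P K
RS row: no reversal, no swap; stitch n worked = column n.
Stitch 11 in working order -> K

Result:
K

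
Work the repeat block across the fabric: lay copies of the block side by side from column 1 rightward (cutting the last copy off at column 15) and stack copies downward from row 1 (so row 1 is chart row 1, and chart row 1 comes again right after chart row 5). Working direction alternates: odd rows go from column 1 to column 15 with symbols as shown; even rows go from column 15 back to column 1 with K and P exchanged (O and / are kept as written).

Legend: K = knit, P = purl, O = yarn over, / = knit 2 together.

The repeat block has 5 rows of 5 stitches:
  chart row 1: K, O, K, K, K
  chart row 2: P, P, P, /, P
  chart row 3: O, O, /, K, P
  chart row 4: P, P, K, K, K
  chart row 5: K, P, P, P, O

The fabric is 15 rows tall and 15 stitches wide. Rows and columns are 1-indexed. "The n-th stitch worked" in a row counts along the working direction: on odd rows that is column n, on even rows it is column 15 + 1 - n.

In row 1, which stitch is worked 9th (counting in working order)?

Row 1 uses chart row ((1-1) mod 5)+1 = 1. Row 1 is odd, so RS.
Chart row 1 tiled across columns 1-15: K O K K K K O K K K K O K K K
RS: work column 1 to column 15, symbols as charted — the tiled row is the row as worked.
Stitch 9 in working order -> K

Stitch:
K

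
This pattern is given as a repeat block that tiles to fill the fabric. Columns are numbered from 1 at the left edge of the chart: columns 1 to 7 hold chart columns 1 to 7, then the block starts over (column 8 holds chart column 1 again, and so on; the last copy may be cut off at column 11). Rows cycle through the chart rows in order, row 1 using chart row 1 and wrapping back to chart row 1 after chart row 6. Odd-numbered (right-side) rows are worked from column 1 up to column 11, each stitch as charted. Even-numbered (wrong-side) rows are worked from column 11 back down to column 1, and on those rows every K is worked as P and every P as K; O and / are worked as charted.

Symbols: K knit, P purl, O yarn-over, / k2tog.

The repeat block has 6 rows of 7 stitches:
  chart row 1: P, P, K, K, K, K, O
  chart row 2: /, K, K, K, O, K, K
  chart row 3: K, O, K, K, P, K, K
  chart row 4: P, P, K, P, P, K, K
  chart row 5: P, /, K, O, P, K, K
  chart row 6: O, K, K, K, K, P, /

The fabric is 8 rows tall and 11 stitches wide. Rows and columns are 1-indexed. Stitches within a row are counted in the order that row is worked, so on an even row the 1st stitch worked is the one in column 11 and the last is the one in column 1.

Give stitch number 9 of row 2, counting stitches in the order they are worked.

Stitch:
P

Derivation:
Row 2: (2-1) mod 6 = 1, so use chart row 2. Even row -> WS.
Chart row 2 tiled across columns 1-11: / K K K O K K / K K K
WS row: flip the tiled sequence (start at column 11) and apply K<->P; O and / stay.
Row 2 as worked: P P P / P P O P P P /
The 9th stitch worked is P.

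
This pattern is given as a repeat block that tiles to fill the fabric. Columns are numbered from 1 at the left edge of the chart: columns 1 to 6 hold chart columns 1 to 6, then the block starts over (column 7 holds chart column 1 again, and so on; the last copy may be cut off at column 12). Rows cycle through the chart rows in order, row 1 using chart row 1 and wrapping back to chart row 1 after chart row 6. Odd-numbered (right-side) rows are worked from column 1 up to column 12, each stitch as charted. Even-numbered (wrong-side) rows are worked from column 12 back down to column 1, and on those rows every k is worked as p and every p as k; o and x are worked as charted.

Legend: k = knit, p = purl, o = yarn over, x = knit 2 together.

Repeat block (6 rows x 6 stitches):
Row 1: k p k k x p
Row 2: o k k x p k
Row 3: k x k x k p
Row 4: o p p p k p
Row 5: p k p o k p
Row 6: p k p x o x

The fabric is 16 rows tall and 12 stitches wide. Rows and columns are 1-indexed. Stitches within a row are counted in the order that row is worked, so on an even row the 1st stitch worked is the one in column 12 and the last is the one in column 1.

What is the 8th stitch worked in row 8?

For row 8: chart row = ((8-1) mod 6) + 1 = 2; this is a WS (even) row.
Chart row 2 tiled across columns 1-12: o k k x p k o k k x p k
WS row: flip the tiled sequence (start at column 12) and apply k<->p; o and x stay.
Row 8 as worked: p k x p p o p k x p p o
Stitch 8 in working order -> k

Result:
k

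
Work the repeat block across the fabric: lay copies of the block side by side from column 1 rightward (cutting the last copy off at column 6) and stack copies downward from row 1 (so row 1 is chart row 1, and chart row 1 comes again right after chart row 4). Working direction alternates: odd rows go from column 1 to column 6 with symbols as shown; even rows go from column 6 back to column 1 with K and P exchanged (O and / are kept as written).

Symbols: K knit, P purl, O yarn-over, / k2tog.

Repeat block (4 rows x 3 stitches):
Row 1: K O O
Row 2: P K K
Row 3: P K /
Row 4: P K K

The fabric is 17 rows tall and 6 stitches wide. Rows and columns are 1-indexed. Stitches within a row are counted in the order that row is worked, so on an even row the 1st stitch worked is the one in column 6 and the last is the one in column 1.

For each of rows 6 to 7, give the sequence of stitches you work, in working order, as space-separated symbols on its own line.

== ROWS AS WORKED ==
P P K P P K
P K / P K /

Derivation:
Row 6: chart row 2, WS - tiled (columns 1-6): P K K P K K; work from column 6 back to 1 with K<->P swapped.
Row 7: chart row 3, RS - tile across columns 1-6 and work as-is.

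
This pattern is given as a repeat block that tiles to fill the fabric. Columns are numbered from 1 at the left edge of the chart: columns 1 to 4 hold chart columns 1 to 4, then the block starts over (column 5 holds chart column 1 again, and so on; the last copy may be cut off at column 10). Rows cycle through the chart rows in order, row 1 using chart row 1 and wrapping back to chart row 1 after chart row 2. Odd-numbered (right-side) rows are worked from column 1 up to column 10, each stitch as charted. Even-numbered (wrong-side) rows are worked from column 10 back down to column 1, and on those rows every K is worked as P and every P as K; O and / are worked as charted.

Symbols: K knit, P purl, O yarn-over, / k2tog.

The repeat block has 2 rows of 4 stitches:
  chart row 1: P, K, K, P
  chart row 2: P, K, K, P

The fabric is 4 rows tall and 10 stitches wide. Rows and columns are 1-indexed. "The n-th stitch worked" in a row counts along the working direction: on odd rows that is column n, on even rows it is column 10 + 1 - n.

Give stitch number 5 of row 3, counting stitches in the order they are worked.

Stitch:
P

Derivation:
Row 3: (3-1) mod 2 = 0, so use chart row 1. Odd row -> RS.
Chart row 1 tiled across columns 1-10: P K K P P K K P P K
Right side: take the tiled row as-is (worked left to right from column 1).
The 5th stitch worked is P.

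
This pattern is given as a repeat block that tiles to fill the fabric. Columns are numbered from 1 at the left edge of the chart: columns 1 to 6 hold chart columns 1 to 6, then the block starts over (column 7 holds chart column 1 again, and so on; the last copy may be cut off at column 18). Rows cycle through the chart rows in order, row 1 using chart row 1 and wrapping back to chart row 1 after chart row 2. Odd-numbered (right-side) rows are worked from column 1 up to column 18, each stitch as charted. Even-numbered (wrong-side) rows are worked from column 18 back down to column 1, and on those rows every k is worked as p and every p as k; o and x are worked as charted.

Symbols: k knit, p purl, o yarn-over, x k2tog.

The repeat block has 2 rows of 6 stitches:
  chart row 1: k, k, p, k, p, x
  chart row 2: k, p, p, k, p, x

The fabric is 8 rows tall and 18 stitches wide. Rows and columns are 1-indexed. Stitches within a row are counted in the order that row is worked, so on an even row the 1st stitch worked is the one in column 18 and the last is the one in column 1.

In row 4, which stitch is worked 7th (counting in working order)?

== STITCH ==
x

Derivation:
Row 4: (4-1) mod 2 = 1, so use chart row 2. Even row -> WS.
Chart row 2 tiled across columns 1-18: k p p k p x k p p k p x k p p k p x
WS row: flip the tiled sequence (start at column 18) and apply k<->p; o and x stay.
Row 4 as worked: x k p k k p x k p k k p x k p k k p
Counting 7 along the worked row gives x.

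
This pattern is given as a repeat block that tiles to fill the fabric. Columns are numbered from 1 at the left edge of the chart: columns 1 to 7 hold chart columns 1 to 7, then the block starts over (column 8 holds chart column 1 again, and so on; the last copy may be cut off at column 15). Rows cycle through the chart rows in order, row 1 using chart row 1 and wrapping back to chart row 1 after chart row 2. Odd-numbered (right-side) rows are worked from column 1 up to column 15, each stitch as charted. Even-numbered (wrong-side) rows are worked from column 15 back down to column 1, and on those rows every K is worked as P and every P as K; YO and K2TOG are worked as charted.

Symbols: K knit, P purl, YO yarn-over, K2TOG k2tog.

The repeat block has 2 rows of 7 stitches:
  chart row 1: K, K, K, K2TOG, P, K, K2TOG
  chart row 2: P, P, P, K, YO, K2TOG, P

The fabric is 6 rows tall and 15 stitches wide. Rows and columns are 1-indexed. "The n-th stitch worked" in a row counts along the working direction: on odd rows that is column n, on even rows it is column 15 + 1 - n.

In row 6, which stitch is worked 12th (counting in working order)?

Row 6: (6-1) mod 2 = 1, so use chart row 2. Even row -> WS.
Chart row 2 tiled across columns 1-15: P P P K YO K2TOG P P P P K YO K2TOG P P
Wrong side: read the tiled row from column 15 down to 1 and exchange K with P (leave YO, K2TOG).
Row 6 as worked: K K K2TOG YO P K K K K K2TOG YO P K K K
The 12th stitch worked is P.

Result:
P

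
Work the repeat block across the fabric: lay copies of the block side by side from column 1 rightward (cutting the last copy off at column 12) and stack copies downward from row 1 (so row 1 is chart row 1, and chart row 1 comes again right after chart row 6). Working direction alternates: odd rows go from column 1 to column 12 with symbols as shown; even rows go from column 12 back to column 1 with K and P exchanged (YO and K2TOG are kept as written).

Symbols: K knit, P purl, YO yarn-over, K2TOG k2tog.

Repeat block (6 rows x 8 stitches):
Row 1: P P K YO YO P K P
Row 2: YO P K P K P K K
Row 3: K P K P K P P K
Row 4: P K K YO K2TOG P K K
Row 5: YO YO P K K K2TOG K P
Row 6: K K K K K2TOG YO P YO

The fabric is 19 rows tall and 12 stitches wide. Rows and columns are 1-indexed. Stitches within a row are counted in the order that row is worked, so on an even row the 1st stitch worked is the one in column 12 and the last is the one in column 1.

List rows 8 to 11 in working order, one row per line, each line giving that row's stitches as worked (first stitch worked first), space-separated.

Row 8: chart row 2, WS - tiled (columns 1-12): YO P K P K P K K YO P K P; work from column 12 back to 1 with K<->P swapped.
Row 9: chart row 3, RS - tile across columns 1-12 and work as-is.
Row 10: chart row 4, WS - tiled (columns 1-12): P K K YO K2TOG P K K P K K YO; work from column 12 back to 1 with K<->P swapped.
Row 11: chart row 5, RS - tile across columns 1-12 and work as-is.

== ROWS AS WORKED ==
K P K YO P P K P K P K YO
K P K P K P P K K P K P
YO P P K P P K K2TOG YO P P K
YO YO P K K K2TOG K P YO YO P K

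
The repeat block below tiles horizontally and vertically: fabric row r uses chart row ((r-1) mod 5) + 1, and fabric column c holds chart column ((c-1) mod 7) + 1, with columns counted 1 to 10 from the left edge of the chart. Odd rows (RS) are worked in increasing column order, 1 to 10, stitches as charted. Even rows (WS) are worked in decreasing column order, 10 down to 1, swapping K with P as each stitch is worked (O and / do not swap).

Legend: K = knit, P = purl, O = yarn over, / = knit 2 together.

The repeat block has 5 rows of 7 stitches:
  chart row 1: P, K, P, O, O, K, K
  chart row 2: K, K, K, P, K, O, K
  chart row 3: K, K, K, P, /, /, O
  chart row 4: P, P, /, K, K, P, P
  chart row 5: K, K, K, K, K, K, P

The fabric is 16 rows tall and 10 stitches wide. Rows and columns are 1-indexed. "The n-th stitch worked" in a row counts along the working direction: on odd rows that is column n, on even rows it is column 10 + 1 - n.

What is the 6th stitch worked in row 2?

Row 2 uses chart row ((2-1) mod 5)+1 = 2. Row 2 is even, so WS.
Chart row 2 tiled across columns 1-10: K K K P K O K K K K
WS row: flip the tiled sequence (start at column 10) and apply K<->P; O and / stay.
Row 2 as worked: P P P P O P K P P P
The 6th stitch worked is P.

== STITCH ==
P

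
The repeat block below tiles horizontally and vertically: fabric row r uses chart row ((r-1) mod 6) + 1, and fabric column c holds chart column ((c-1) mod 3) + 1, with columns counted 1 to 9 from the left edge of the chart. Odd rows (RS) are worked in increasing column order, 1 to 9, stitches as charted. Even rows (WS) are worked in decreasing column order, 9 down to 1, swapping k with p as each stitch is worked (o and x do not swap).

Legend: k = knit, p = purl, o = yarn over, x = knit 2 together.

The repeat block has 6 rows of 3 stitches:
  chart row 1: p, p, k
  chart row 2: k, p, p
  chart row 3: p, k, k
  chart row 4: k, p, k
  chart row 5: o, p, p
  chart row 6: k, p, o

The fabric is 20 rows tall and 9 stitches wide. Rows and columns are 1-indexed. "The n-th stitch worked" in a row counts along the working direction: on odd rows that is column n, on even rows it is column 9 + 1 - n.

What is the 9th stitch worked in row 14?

Row 14: (14-1) mod 6 = 1, so use chart row 2. Even row -> WS.
Chart row 2 tiled across columns 1-9: k p p k p p k p p
WS row: flip the tiled sequence (start at column 9) and apply k<->p; o and x stay.
Row 14 as worked: k k p k k p k k p
Counting 9 along the worked row gives p.

Result:
p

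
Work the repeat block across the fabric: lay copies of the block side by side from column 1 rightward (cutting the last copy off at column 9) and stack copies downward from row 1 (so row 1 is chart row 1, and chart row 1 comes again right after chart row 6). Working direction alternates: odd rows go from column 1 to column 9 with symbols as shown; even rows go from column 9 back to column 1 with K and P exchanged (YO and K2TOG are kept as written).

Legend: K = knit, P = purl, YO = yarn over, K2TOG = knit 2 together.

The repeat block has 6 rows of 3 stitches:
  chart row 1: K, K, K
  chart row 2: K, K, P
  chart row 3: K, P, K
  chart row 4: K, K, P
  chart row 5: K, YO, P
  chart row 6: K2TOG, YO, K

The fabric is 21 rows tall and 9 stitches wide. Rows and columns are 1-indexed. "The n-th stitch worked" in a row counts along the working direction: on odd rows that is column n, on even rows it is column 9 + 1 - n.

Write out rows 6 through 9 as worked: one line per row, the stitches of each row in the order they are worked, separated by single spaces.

Result:
P YO K2TOG P YO K2TOG P YO K2TOG
K K K K K K K K K
K P P K P P K P P
K P K K P K K P K

Derivation:
Row 6: chart row 6, WS - tiled (columns 1-9): K2TOG YO K K2TOG YO K K2TOG YO K; work from column 9 back to 1 with K<->P swapped.
Row 7: chart row 1, RS - tile across columns 1-9 and work as-is.
Row 8: chart row 2, WS - tiled (columns 1-9): K K P K K P K K P; work from column 9 back to 1 with K<->P swapped.
Row 9: chart row 3, RS - tile across columns 1-9 and work as-is.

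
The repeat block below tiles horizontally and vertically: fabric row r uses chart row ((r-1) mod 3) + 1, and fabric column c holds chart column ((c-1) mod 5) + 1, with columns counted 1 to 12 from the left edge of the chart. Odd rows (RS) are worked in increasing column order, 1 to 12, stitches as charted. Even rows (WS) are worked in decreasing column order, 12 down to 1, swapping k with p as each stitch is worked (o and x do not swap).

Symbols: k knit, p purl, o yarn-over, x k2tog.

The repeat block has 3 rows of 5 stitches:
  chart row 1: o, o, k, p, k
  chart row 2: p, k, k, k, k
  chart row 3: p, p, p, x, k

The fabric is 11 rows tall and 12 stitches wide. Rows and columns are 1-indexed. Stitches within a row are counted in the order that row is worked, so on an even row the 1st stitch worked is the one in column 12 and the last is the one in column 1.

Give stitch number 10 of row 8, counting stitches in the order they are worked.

Result:
p

Derivation:
Row 8 uses chart row ((8-1) mod 3)+1 = 2. Row 8 is even, so WS.
Chart row 2 tiled across columns 1-12: p k k k k p k k k k p k
WS: work from column 12 back to column 1 (reverse the tiled row), swapping k<->p (o and x unchanged).
Row 8 as worked: p k p p p p k p p p p k
The 10th stitch worked is p.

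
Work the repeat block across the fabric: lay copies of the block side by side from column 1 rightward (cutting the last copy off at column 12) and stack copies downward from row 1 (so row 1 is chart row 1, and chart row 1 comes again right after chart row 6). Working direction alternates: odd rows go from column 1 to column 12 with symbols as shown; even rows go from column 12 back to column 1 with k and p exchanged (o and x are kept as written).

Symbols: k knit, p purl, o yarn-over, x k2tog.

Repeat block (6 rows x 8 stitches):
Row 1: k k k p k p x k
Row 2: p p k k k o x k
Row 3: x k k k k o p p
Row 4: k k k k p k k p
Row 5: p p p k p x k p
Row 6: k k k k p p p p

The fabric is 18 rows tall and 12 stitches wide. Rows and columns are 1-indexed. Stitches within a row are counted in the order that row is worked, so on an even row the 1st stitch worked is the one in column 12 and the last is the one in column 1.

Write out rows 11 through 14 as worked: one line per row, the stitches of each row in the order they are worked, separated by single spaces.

Row 11: chart row 5, RS - tile across columns 1-12 and work as-is.
Row 12: chart row 6, WS - tiled (columns 1-12): k k k k p p p p k k k k; work from column 12 back to 1 with k<->p swapped.
Row 13: chart row 1, RS - tile across columns 1-12 and work as-is.
Row 14: chart row 2, WS - tiled (columns 1-12): p p k k k o x k p p k k; work from column 12 back to 1 with k<->p swapped.

Rows as worked:
p p p k p x k p p p p k
p p p p k k k k p p p p
k k k p k p x k k k k p
p p k k p x o p p p k k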